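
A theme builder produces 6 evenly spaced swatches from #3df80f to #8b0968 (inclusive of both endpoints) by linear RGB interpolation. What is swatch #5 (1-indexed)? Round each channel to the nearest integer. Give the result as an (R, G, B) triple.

(123, 57, 86)

With 6 swatches and endpoints inclusive, swatch 5 sits at t = (5 − 1)/(6 − 1) = 4/5 ≈ 0.8.
#3df80f → (61, 248, 15); #8b0968 → (139, 9, 104).
R = 61 + 0.8 × (139 − 61) = 123.4 → 123
G = 248 + 0.8 × (9 − 248) = 56.8 → 57
B = 15 + 0.8 × (104 − 15) = 86.2 → 86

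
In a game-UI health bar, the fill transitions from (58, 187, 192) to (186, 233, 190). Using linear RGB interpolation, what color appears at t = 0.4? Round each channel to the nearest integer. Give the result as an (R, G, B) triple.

R = 58 + 0.4 × (186 − 58) = 58 + 0.4 × 128 = 109.2 → 109
G = 187 + 0.4 × (233 − 187) = 187 + 0.4 × 46 = 205.4 → 205
B = 192 + 0.4 × (190 − 192) = 192 + 0.4 × -2 = 191.2 → 191

(109, 205, 191)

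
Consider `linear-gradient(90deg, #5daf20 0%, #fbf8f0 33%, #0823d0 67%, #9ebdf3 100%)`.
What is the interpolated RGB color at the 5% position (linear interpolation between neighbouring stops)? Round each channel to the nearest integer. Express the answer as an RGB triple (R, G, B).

(117, 186, 64)

5% lies between the 0% and 33% stops, so the local fraction is t = (5 − 0)/(33 − 0) = 5/33 ≈ 0.1515.
#5daf20 → (93, 175, 32); #fbf8f0 → (251, 248, 240).
R = 93 + 0.1515 × (251 − 93) = 116.937 → 117
G = 175 + 0.1515 × (248 − 175) = 186.06 → 186
B = 32 + 0.1515 × (240 − 32) = 63.512 → 64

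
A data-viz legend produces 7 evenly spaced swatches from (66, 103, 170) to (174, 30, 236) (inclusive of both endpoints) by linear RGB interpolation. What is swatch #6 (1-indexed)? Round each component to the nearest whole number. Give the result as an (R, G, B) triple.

(156, 42, 225)

With 7 swatches and endpoints inclusive, swatch 6 sits at t = (6 − 1)/(7 − 1) = 5/6 ≈ 0.8333.
R = 66 + 0.8333 × (174 − 66) = 155.996 → 156
G = 103 + 0.8333 × (30 − 103) = 42.169 → 42
B = 170 + 0.8333 × (236 − 170) = 224.998 → 225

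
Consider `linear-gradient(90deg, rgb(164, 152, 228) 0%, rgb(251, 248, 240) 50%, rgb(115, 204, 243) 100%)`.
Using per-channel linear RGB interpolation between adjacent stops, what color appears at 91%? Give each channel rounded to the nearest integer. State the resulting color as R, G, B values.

(139, 212, 242)

91% lies between the 50% and 100% stops, so the local fraction is t = (91 − 50)/(100 − 50) = 41/50 ≈ 0.82.
R = 251 + 0.82 × (115 − 251) = 139.48 → 139
G = 248 + 0.82 × (204 − 248) = 211.92 → 212
B = 240 + 0.82 × (243 − 240) = 242.46 → 242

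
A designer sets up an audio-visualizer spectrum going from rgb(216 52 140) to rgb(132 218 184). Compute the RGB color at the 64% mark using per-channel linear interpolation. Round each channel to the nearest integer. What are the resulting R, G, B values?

64% corresponds to t = 0.64.
R = 216 + 0.64 × (132 − 216) = 216 + 0.64 × -84 = 162.24 → 162
G = 52 + 0.64 × (218 − 52) = 52 + 0.64 × 166 = 158.24 → 158
B = 140 + 0.64 × (184 − 140) = 140 + 0.64 × 44 = 168.16 → 168
So the blended color is (162, 158, 168), about #a29ea8.

(162, 158, 168)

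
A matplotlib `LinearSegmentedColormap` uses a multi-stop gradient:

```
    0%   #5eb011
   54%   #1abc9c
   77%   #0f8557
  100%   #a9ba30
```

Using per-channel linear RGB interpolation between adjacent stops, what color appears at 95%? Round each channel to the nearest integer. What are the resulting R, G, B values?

95% lies between the 77% and 100% stops, so the local fraction is t = (95 − 77)/(100 − 77) = 18/23 ≈ 0.7826.
#0f8557 → (15, 133, 87); #a9ba30 → (169, 186, 48).
R = 15 + 0.7826 × (169 − 15) = 135.52 → 136
G = 133 + 0.7826 × (186 − 133) = 174.478 → 174
B = 87 + 0.7826 × (48 − 87) = 56.479 → 56

(136, 174, 56)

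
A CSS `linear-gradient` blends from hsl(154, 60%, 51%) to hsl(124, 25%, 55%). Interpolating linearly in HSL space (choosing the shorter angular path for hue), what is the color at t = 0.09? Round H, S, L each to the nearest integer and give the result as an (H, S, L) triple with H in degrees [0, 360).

Hue arc: Δh = 124 − 154 = -30° (|Δh| ≤ 180, already the shorter path).
H = 154 + 0.09 × (-30) = 151.3 → 151°
S = 60 + 0.09 × (25 − 60) = 56.85 → 57%
L = 51 + 0.09 × (55 − 51) = 51.36 → 51%

(151, 57, 51)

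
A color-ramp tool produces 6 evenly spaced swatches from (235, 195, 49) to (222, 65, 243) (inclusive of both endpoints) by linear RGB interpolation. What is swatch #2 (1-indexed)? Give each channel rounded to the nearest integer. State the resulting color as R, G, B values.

(232, 169, 88)

With 6 swatches and endpoints inclusive, swatch 2 sits at t = (2 − 1)/(6 − 1) = 1/5 ≈ 0.2.
R = 235 + 0.2 × (222 − 235) = 232.4 → 232
G = 195 + 0.2 × (65 − 195) = 169 → 169
B = 49 + 0.2 × (243 − 49) = 87.8 → 88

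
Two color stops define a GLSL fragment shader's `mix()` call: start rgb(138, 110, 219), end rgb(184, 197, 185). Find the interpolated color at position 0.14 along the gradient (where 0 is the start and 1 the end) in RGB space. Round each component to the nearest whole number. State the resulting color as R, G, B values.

(144, 122, 214)

R = 138 + 0.14 × (184 − 138) = 138 + 0.14 × 46 = 144.44 → 144
G = 110 + 0.14 × (197 − 110) = 110 + 0.14 × 87 = 122.18 → 122
B = 219 + 0.14 × (185 − 219) = 219 + 0.14 × -34 = 214.24 → 214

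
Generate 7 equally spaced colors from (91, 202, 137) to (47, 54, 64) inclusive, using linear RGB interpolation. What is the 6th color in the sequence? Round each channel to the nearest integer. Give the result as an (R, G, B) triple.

(54, 79, 76)

With 7 swatches and endpoints inclusive, swatch 6 sits at t = (6 − 1)/(7 − 1) = 5/6 ≈ 0.8333.
R = 91 + 0.8333 × (47 − 91) = 54.335 → 54
G = 202 + 0.8333 × (54 − 202) = 78.672 → 79
B = 137 + 0.8333 × (64 − 137) = 76.169 → 76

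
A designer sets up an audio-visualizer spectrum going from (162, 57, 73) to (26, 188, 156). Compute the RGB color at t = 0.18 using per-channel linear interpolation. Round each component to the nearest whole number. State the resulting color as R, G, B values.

(138, 81, 88)

R = 162 + 0.18 × (26 − 162) = 162 + 0.18 × -136 = 137.52 → 138
G = 57 + 0.18 × (188 − 57) = 57 + 0.18 × 131 = 80.58 → 81
B = 73 + 0.18 × (156 − 73) = 73 + 0.18 × 83 = 87.94 → 88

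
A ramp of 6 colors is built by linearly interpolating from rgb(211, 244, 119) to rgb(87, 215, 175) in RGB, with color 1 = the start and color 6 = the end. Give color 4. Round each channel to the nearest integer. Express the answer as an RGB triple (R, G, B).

(137, 227, 153)

With 6 swatches and endpoints inclusive, swatch 4 sits at t = (4 − 1)/(6 − 1) = 3/5 ≈ 0.6.
R = 211 + 0.6 × (87 − 211) = 136.6 → 137
G = 244 + 0.6 × (215 − 244) = 226.6 → 227
B = 119 + 0.6 × (175 − 119) = 152.6 → 153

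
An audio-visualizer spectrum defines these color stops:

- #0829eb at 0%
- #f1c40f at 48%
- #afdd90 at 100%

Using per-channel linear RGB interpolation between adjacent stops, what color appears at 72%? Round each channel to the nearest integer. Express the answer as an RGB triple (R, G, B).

72% lies between the 48% and 100% stops, so the local fraction is t = (72 − 48)/(100 − 48) = 24/52 ≈ 0.4615.
#f1c40f → (241, 196, 15); #afdd90 → (175, 221, 144).
R = 241 + 0.4615 × (175 − 241) = 210.541 → 211
G = 196 + 0.4615 × (221 − 196) = 207.537 → 208
B = 15 + 0.4615 × (144 − 15) = 74.534 → 75

(211, 208, 75)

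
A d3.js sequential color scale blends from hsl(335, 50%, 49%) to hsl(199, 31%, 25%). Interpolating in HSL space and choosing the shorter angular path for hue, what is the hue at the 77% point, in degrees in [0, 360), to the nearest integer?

230

Hue arc: Δh = 199 − 335 = -136° (|Δh| ≤ 180, already the shorter path).
H = 335 + 0.77 × (-136) = 230.28 → 230°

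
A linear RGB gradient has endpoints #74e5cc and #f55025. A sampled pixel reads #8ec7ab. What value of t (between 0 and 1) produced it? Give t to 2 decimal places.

Invert the lerp on the B channel (largest span, 167): t = (171 − 204) / (37 − 204) = -33/-167 = 0.1976.
Check on R: (142 − 116)/(245 − 116) = 0.2016 ✓

0.20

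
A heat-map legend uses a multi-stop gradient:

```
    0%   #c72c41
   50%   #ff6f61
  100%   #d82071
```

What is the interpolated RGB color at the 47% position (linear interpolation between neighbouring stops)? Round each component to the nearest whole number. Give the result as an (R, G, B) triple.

(252, 107, 95)

47% lies between the 0% and 50% stops, so the local fraction is t = (47 − 0)/(50 − 0) = 47/50 ≈ 0.94.
#c72c41 → (199, 44, 65); #ff6f61 → (255, 111, 97).
R = 199 + 0.94 × (255 − 199) = 251.64 → 252
G = 44 + 0.94 × (111 − 44) = 106.98 → 107
B = 65 + 0.94 × (97 − 65) = 95.08 → 95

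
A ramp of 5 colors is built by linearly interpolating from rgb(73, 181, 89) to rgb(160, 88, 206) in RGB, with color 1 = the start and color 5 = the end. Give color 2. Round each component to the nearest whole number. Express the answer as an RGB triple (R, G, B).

(95, 158, 118)

With 5 swatches and endpoints inclusive, swatch 2 sits at t = (2 − 1)/(5 − 1) = 1/4 ≈ 0.25.
R = 73 + 0.25 × (160 − 73) = 94.75 → 95
G = 181 + 0.25 × (88 − 181) = 157.75 → 158
B = 89 + 0.25 × (206 − 89) = 118.25 → 118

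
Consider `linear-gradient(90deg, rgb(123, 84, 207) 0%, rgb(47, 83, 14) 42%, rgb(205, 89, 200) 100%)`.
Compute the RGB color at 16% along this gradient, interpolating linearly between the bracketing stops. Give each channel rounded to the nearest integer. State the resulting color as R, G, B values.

16% lies between the 0% and 42% stops, so the local fraction is t = (16 − 0)/(42 − 0) = 16/42 ≈ 0.381.
R = 123 + 0.381 × (47 − 123) = 94.044 → 94
G = 84 + 0.381 × (83 − 84) = 83.619 → 84
B = 207 + 0.381 × (14 − 207) = 133.467 → 133

(94, 84, 133)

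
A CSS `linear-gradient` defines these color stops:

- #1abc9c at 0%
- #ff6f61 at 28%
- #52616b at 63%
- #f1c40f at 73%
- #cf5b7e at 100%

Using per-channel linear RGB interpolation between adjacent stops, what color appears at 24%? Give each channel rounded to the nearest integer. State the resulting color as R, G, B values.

24% lies between the 0% and 28% stops, so the local fraction is t = (24 − 0)/(28 − 0) = 24/28 ≈ 0.8571.
#1abc9c → (26, 188, 156); #ff6f61 → (255, 111, 97).
R = 26 + 0.8571 × (255 − 26) = 222.276 → 222
G = 188 + 0.8571 × (111 − 188) = 122.003 → 122
B = 156 + 0.8571 × (97 − 156) = 105.431 → 105

(222, 122, 105)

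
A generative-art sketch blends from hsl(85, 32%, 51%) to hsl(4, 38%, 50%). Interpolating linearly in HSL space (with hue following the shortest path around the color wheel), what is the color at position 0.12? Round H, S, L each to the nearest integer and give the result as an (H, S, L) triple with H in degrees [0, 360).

Hue arc: Δh = 4 − 85 = -81° (|Δh| ≤ 180, already the shorter path).
H = 85 + 0.12 × (-81) = 75.28 → 75°
S = 32 + 0.12 × (38 − 32) = 32.72 → 33%
L = 51 + 0.12 × (50 − 51) = 50.88 → 51%

(75, 33, 51)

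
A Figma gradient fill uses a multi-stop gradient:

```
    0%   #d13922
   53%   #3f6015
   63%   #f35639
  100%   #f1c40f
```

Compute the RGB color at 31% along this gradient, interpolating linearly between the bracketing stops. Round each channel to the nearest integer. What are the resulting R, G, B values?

(124, 80, 26)

31% lies between the 0% and 53% stops, so the local fraction is t = (31 − 0)/(53 − 0) = 31/53 ≈ 0.5849.
#d13922 → (209, 57, 34); #3f6015 → (63, 96, 21).
R = 209 + 0.5849 × (63 − 209) = 123.605 → 124
G = 57 + 0.5849 × (96 − 57) = 79.811 → 80
B = 34 + 0.5849 × (21 − 34) = 26.396 → 26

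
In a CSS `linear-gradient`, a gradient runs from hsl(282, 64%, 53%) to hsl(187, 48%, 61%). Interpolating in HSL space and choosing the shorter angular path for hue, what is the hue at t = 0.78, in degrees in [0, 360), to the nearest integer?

208

Hue arc: Δh = 187 − 282 = -95° (|Δh| ≤ 180, already the shorter path).
H = 282 + 0.78 × (-95) = 207.9 → 208°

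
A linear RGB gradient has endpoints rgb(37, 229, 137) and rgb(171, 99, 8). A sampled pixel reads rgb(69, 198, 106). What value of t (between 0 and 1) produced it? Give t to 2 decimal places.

Invert the lerp on the R channel (largest span, 134): t = (69 − 37) / (171 − 37) = 32/134 = 0.23881.
Check on G: (198 − 229)/(99 − 229) = 0.2385 ✓

0.24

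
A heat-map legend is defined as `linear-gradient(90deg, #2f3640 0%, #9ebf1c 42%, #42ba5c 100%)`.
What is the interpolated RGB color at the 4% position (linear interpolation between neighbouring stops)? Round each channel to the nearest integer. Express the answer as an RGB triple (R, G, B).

4% lies between the 0% and 42% stops, so the local fraction is t = (4 − 0)/(42 − 0) = 4/42 ≈ 0.0952.
#2f3640 → (47, 54, 64); #9ebf1c → (158, 191, 28).
R = 47 + 0.0952 × (158 − 47) = 57.567 → 58
G = 54 + 0.0952 × (191 − 54) = 67.042 → 67
B = 64 + 0.0952 × (28 − 64) = 60.573 → 61

(58, 67, 61)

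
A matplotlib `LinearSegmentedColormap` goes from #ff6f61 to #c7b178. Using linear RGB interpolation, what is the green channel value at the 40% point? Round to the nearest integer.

137

G₁ = 111 (from #ff6f61), G₂ = 177 (from #c7b178).
G = 111 + 0.4 × (177 − 111) = 137.4 → 137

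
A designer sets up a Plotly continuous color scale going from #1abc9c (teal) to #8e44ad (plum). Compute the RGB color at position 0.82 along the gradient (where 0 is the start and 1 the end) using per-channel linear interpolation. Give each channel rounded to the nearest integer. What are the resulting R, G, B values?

(121, 90, 170)

#1abc9c → (26, 188, 156); #8e44ad → (142, 68, 173).
R = 26 + 0.82 × (142 − 26) = 26 + 0.82 × 116 = 121.12 → 121
G = 188 + 0.82 × (68 − 188) = 188 + 0.82 × -120 = 89.6 → 90
B = 156 + 0.82 × (173 − 156) = 156 + 0.82 × 17 = 169.94 → 170
So the blended color is (121, 90, 170), about #795aaa.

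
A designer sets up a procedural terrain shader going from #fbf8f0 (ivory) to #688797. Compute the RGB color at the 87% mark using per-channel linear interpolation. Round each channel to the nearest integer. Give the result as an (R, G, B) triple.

#fbf8f0 → (251, 248, 240); #688797 → (104, 135, 151).
87% corresponds to t = 0.87.
R = 251 + 0.87 × (104 − 251) = 251 + 0.87 × -147 = 123.11 → 123
G = 248 + 0.87 × (135 − 248) = 248 + 0.87 × -113 = 149.69 → 150
B = 240 + 0.87 × (151 − 240) = 240 + 0.87 × -89 = 162.57 → 163

(123, 150, 163)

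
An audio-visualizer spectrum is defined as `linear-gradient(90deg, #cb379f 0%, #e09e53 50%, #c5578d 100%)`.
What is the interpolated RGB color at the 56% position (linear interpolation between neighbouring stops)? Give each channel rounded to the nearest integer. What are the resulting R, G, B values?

56% lies between the 50% and 100% stops, so the local fraction is t = (56 − 50)/(100 − 50) = 6/50 ≈ 0.12.
#e09e53 → (224, 158, 83); #c5578d → (197, 87, 141).
R = 224 + 0.12 × (197 − 224) = 220.76 → 221
G = 158 + 0.12 × (87 − 158) = 149.48 → 149
B = 83 + 0.12 × (141 − 83) = 89.96 → 90

(221, 149, 90)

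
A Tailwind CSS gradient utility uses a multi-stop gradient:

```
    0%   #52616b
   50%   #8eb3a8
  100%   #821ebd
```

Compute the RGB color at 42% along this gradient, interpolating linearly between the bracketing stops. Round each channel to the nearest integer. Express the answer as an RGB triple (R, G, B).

(132, 166, 158)

42% lies between the 0% and 50% stops, so the local fraction is t = (42 − 0)/(50 − 0) = 42/50 ≈ 0.84.
#52616b → (82, 97, 107); #8eb3a8 → (142, 179, 168).
R = 82 + 0.84 × (142 − 82) = 132.4 → 132
G = 97 + 0.84 × (179 − 97) = 165.88 → 166
B = 107 + 0.84 × (168 − 107) = 158.24 → 158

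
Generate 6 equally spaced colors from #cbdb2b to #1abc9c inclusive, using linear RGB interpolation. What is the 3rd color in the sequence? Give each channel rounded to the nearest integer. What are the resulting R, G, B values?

With 6 swatches and endpoints inclusive, swatch 3 sits at t = (3 − 1)/(6 − 1) = 2/5 ≈ 0.4.
#cbdb2b → (203, 219, 43); #1abc9c → (26, 188, 156).
R = 203 + 0.4 × (26 − 203) = 132.2 → 132
G = 219 + 0.4 × (188 − 219) = 206.6 → 207
B = 43 + 0.4 × (156 − 43) = 88.2 → 88

(132, 207, 88)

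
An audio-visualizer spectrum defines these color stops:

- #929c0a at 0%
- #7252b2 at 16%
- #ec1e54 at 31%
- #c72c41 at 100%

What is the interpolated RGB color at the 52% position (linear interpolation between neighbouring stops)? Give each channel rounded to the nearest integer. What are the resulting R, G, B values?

(225, 34, 78)

52% lies between the 31% and 100% stops, so the local fraction is t = (52 − 31)/(100 − 31) = 21/69 ≈ 0.3043.
#ec1e54 → (236, 30, 84); #c72c41 → (199, 44, 65).
R = 236 + 0.3043 × (199 − 236) = 224.741 → 225
G = 30 + 0.3043 × (44 − 30) = 34.26 → 34
B = 84 + 0.3043 × (65 − 84) = 78.218 → 78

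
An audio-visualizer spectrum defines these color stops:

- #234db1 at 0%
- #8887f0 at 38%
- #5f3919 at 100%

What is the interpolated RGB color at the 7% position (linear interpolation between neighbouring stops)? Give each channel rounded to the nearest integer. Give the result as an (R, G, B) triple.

(54, 88, 189)

7% lies between the 0% and 38% stops, so the local fraction is t = (7 − 0)/(38 − 0) = 7/38 ≈ 0.1842.
#234db1 → (35, 77, 177); #8887f0 → (136, 135, 240).
R = 35 + 0.1842 × (136 − 35) = 53.604 → 54
G = 77 + 0.1842 × (135 − 77) = 87.684 → 88
B = 177 + 0.1842 × (240 − 177) = 188.605 → 189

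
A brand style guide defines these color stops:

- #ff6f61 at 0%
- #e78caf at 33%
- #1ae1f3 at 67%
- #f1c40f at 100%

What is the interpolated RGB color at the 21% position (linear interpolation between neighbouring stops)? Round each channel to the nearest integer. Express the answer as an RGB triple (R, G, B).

(240, 129, 147)

21% lies between the 0% and 33% stops, so the local fraction is t = (21 − 0)/(33 − 0) = 21/33 ≈ 0.6364.
#ff6f61 → (255, 111, 97); #e78caf → (231, 140, 175).
R = 255 + 0.6364 × (231 − 255) = 239.726 → 240
G = 111 + 0.6364 × (140 − 111) = 129.456 → 129
B = 97 + 0.6364 × (175 − 97) = 146.639 → 147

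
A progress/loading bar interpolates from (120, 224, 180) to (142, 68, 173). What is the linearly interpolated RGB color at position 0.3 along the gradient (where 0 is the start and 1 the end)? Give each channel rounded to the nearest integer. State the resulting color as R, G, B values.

(127, 177, 178)

R = 120 + 0.3 × (142 − 120) = 120 + 0.3 × 22 = 126.6 → 127
G = 224 + 0.3 × (68 − 224) = 224 + 0.3 × -156 = 177.2 → 177
B = 180 + 0.3 × (173 − 180) = 180 + 0.3 × -7 = 177.9 → 178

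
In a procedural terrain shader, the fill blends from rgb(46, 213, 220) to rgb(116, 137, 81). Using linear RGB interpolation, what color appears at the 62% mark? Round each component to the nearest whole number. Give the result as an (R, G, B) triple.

(89, 166, 134)

62% corresponds to t = 0.62.
R = 46 + 0.62 × (116 − 46) = 46 + 0.62 × 70 = 89.4 → 89
G = 213 + 0.62 × (137 − 213) = 213 + 0.62 × -76 = 165.88 → 166
B = 220 + 0.62 × (81 − 220) = 220 + 0.62 × -139 = 133.82 → 134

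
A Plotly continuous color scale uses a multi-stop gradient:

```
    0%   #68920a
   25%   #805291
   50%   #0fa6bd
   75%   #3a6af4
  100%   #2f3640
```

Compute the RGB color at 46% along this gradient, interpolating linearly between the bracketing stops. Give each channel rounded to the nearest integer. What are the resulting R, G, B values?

(33, 153, 182)

46% lies between the 25% and 50% stops, so the local fraction is t = (46 − 25)/(50 − 25) = 21/25 ≈ 0.84.
#805291 → (128, 82, 145); #0fa6bd → (15, 166, 189).
R = 128 + 0.84 × (15 − 128) = 33.08 → 33
G = 82 + 0.84 × (166 − 82) = 152.56 → 153
B = 145 + 0.84 × (189 − 145) = 181.96 → 182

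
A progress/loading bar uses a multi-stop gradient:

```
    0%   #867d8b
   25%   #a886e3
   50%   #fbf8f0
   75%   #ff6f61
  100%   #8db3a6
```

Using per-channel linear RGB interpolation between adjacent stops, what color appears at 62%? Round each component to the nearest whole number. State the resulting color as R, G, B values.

62% lies between the 50% and 75% stops, so the local fraction is t = (62 − 50)/(75 − 50) = 12/25 ≈ 0.48.
#fbf8f0 → (251, 248, 240); #ff6f61 → (255, 111, 97).
R = 251 + 0.48 × (255 − 251) = 252.92 → 253
G = 248 + 0.48 × (111 − 248) = 182.24 → 182
B = 240 + 0.48 × (97 − 240) = 171.36 → 171

(253, 182, 171)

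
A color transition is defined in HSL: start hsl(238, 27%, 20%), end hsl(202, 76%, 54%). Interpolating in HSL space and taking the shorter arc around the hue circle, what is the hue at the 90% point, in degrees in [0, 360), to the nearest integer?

206

Hue arc: Δh = 202 − 238 = -36° (|Δh| ≤ 180, already the shorter path).
H = 238 + 0.9 × (-36) = 205.6 → 206°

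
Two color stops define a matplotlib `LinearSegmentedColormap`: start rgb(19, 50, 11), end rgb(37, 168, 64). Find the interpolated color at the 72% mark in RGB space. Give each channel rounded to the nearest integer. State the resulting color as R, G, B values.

(32, 135, 49)

72% corresponds to t = 0.72.
R = 19 + 0.72 × (37 − 19) = 19 + 0.72 × 18 = 31.96 → 32
G = 50 + 0.72 × (168 − 50) = 50 + 0.72 × 118 = 134.96 → 135
B = 11 + 0.72 × (64 − 11) = 11 + 0.72 × 53 = 49.16 → 49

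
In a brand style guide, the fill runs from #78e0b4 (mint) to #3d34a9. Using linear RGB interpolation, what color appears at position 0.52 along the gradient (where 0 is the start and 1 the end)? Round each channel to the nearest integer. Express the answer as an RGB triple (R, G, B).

#78e0b4 → (120, 224, 180); #3d34a9 → (61, 52, 169).
R = 120 + 0.52 × (61 − 120) = 120 + 0.52 × -59 = 89.32 → 89
G = 224 + 0.52 × (52 − 224) = 224 + 0.52 × -172 = 134.56 → 135
B = 180 + 0.52 × (169 − 180) = 180 + 0.52 × -11 = 174.28 → 174

(89, 135, 174)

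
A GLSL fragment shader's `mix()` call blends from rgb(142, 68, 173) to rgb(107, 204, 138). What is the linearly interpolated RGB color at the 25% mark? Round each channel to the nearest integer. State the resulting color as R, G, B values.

(133, 102, 164)

25% corresponds to t = 0.25.
R = 142 + 0.25 × (107 − 142) = 142 + 0.25 × -35 = 133.25 → 133
G = 68 + 0.25 × (204 − 68) = 68 + 0.25 × 136 = 102 → 102
B = 173 + 0.25 × (138 − 173) = 173 + 0.25 × -35 = 164.25 → 164
So the blended color is (133, 102, 164), about #8566a4.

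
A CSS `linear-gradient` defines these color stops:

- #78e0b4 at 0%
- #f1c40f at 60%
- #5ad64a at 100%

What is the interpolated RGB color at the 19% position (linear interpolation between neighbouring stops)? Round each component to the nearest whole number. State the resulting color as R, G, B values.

(158, 215, 128)

19% lies between the 0% and 60% stops, so the local fraction is t = (19 − 0)/(60 − 0) = 19/60 ≈ 0.3167.
#78e0b4 → (120, 224, 180); #f1c40f → (241, 196, 15).
R = 120 + 0.3167 × (241 − 120) = 158.321 → 158
G = 224 + 0.3167 × (196 − 224) = 215.132 → 215
B = 180 + 0.3167 × (15 − 180) = 127.745 → 128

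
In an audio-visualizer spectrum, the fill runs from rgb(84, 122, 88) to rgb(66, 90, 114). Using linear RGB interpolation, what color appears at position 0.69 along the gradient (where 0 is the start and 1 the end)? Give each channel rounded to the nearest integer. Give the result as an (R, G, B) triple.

R = 84 + 0.69 × (66 − 84) = 84 + 0.69 × -18 = 71.58 → 72
G = 122 + 0.69 × (90 − 122) = 122 + 0.69 × -32 = 99.92 → 100
B = 88 + 0.69 × (114 − 88) = 88 + 0.69 × 26 = 105.94 → 106

(72, 100, 106)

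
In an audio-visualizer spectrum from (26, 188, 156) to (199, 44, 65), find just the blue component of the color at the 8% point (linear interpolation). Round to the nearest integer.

B = 156 + 0.08 × (65 − 156) = 148.72 → 149

149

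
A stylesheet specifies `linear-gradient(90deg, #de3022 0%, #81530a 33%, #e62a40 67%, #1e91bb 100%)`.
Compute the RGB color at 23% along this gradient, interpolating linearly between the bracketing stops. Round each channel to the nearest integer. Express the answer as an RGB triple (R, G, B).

(157, 72, 17)

23% lies between the 0% and 33% stops, so the local fraction is t = (23 − 0)/(33 − 0) = 23/33 ≈ 0.697.
#de3022 → (222, 48, 34); #81530a → (129, 83, 10).
R = 222 + 0.697 × (129 − 222) = 157.179 → 157
G = 48 + 0.697 × (83 − 48) = 72.395 → 72
B = 34 + 0.697 × (10 − 34) = 17.272 → 17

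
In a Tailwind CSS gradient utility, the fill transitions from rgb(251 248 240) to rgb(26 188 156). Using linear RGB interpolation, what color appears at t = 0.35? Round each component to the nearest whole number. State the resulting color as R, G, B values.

R = 251 + 0.35 × (26 − 251) = 251 + 0.35 × -225 = 172.25 → 172
G = 248 + 0.35 × (188 − 248) = 248 + 0.35 × -60 = 227 → 227
B = 240 + 0.35 × (156 − 240) = 240 + 0.35 × -84 = 210.6 → 211
So the blended color is (172, 227, 211), about #ace3d3.

(172, 227, 211)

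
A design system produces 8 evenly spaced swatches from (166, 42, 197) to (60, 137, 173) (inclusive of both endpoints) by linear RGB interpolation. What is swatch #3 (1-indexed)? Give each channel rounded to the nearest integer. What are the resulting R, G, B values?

(136, 69, 190)

With 8 swatches and endpoints inclusive, swatch 3 sits at t = (3 − 1)/(8 − 1) = 2/7 ≈ 0.2857.
R = 166 + 0.2857 × (60 − 166) = 135.716 → 136
G = 42 + 0.2857 × (137 − 42) = 69.142 → 69
B = 197 + 0.2857 × (173 − 197) = 190.143 → 190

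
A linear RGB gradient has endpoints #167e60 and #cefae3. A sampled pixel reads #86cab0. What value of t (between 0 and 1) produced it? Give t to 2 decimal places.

0.61

Invert the lerp on the R channel (largest span, 184): t = (134 − 22) / (206 − 22) = 112/184 = 0.6087.
Check on G: (202 − 126)/(250 − 126) = 0.6129 ✓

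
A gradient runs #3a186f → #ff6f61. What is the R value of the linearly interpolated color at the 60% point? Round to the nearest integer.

176

R₁ = 58 (from #3a186f), R₂ = 255 (from #ff6f61).
R = 58 + 0.6 × (255 − 58) = 176.2 → 176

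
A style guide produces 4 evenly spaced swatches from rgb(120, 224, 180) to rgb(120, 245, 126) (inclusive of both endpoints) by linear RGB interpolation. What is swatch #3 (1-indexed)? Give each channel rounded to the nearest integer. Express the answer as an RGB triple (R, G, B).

(120, 238, 144)

With 4 swatches and endpoints inclusive, swatch 3 sits at t = (3 − 1)/(4 − 1) = 2/3 ≈ 0.6667.
R = 120 + 0.6667 × (120 − 120) = 120 → 120
G = 224 + 0.6667 × (245 − 224) = 238.001 → 238
B = 180 + 0.6667 × (126 − 180) = 143.998 → 144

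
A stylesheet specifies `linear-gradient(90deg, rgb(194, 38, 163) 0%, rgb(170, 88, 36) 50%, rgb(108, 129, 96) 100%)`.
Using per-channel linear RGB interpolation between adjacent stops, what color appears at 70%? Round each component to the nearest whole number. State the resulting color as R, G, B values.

70% lies between the 50% and 100% stops, so the local fraction is t = (70 − 50)/(100 − 50) = 20/50 ≈ 0.4.
R = 170 + 0.4 × (108 − 170) = 145.2 → 145
G = 88 + 0.4 × (129 − 88) = 104.4 → 104
B = 36 + 0.4 × (96 − 36) = 60 → 60

(145, 104, 60)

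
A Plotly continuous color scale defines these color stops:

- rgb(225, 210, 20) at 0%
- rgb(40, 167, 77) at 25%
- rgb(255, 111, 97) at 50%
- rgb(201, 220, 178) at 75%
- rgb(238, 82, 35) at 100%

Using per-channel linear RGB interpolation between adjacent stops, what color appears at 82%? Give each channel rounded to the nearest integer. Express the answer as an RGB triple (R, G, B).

(211, 181, 138)

82% lies between the 75% and 100% stops, so the local fraction is t = (82 − 75)/(100 − 75) = 7/25 ≈ 0.28.
R = 201 + 0.28 × (238 − 201) = 211.36 → 211
G = 220 + 0.28 × (82 − 220) = 181.36 → 181
B = 178 + 0.28 × (35 − 178) = 137.96 → 138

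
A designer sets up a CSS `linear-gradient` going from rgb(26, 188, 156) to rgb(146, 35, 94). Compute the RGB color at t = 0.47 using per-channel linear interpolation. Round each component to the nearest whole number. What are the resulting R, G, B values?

R = 26 + 0.47 × (146 − 26) = 26 + 0.47 × 120 = 82.4 → 82
G = 188 + 0.47 × (35 − 188) = 188 + 0.47 × -153 = 116.09 → 116
B = 156 + 0.47 × (94 − 156) = 156 + 0.47 × -62 = 126.86 → 127

(82, 116, 127)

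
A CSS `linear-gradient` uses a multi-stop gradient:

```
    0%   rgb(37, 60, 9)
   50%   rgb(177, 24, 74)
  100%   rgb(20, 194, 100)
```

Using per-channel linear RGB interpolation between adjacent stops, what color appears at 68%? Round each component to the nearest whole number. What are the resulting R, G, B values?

68% lies between the 50% and 100% stops, so the local fraction is t = (68 − 50)/(100 − 50) = 18/50 ≈ 0.36.
R = 177 + 0.36 × (20 − 177) = 120.48 → 120
G = 24 + 0.36 × (194 − 24) = 85.2 → 85
B = 74 + 0.36 × (100 − 74) = 83.36 → 83

(120, 85, 83)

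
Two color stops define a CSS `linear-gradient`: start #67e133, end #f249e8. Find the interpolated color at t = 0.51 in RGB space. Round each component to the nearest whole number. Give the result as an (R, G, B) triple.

#67e133 → (103, 225, 51); #f249e8 → (242, 73, 232).
R = 103 + 0.51 × (242 − 103) = 103 + 0.51 × 139 = 173.89 → 174
G = 225 + 0.51 × (73 − 225) = 225 + 0.51 × -152 = 147.48 → 147
B = 51 + 0.51 × (232 − 51) = 51 + 0.51 × 181 = 143.31 → 143
So the blended color is (174, 147, 143), about #ae938f.

(174, 147, 143)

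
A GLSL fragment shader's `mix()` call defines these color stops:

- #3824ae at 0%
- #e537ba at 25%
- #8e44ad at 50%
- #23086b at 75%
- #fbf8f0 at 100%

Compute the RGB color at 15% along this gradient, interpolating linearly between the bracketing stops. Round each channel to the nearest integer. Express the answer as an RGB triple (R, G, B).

(160, 47, 181)

15% lies between the 0% and 25% stops, so the local fraction is t = (15 − 0)/(25 − 0) = 15/25 ≈ 0.6.
#3824ae → (56, 36, 174); #e537ba → (229, 55, 186).
R = 56 + 0.6 × (229 − 56) = 159.8 → 160
G = 36 + 0.6 × (55 − 36) = 47.4 → 47
B = 174 + 0.6 × (186 − 174) = 181.2 → 181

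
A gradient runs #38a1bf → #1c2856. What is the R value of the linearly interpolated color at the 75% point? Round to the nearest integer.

35

R₁ = 56 (from #38a1bf), R₂ = 28 (from #1c2856).
R = 56 + 0.75 × (28 − 56) = 35 → 35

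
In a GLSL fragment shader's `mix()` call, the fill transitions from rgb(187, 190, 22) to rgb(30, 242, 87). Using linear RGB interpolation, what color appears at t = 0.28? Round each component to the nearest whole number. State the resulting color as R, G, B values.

(143, 205, 40)

R = 187 + 0.28 × (30 − 187) = 187 + 0.28 × -157 = 143.04 → 143
G = 190 + 0.28 × (242 − 190) = 190 + 0.28 × 52 = 204.56 → 205
B = 22 + 0.28 × (87 − 22) = 22 + 0.28 × 65 = 40.2 → 40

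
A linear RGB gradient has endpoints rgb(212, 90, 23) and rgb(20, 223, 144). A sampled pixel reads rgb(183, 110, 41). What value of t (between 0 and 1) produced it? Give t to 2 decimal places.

Invert the lerp on the R channel (largest span, 192): t = (183 − 212) / (20 − 212) = -29/-192 = 0.15104.
Check on G: (110 − 90)/(223 − 90) = 0.1504 ✓

0.15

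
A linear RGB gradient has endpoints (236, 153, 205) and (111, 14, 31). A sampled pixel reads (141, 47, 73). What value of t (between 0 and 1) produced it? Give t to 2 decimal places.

Invert the lerp on the B channel (largest span, 174): t = (73 − 205) / (31 − 205) = -132/-174 = 0.75862.
Check on R: (141 − 236)/(111 − 236) = 0.76 ✓

0.76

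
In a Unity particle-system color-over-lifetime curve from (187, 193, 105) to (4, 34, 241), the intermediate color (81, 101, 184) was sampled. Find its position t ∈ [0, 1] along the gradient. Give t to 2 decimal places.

0.58

Invert the lerp on the R channel (largest span, 183): t = (81 − 187) / (4 − 187) = -106/-183 = 0.57923.
Check on G: (101 − 193)/(34 − 193) = 0.5786 ✓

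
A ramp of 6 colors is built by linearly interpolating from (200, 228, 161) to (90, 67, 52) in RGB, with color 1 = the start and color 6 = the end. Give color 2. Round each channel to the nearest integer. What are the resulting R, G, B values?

(178, 196, 139)

With 6 swatches and endpoints inclusive, swatch 2 sits at t = (2 − 1)/(6 − 1) = 1/5 ≈ 0.2.
R = 200 + 0.2 × (90 − 200) = 178 → 178
G = 228 + 0.2 × (67 − 228) = 195.8 → 196
B = 161 + 0.2 × (52 − 161) = 139.2 → 139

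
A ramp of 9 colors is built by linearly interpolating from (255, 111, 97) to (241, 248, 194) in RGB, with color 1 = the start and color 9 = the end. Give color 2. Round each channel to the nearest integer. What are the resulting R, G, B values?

(253, 128, 109)

With 9 swatches and endpoints inclusive, swatch 2 sits at t = (2 − 1)/(9 − 1) = 1/8 ≈ 0.125.
R = 255 + 0.125 × (241 − 255) = 253.25 → 253
G = 111 + 0.125 × (248 − 111) = 128.125 → 128
B = 97 + 0.125 × (194 − 97) = 109.125 → 109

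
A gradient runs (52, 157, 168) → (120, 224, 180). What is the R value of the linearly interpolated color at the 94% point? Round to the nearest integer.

116

R = 52 + 0.94 × (120 − 52) = 115.92 → 116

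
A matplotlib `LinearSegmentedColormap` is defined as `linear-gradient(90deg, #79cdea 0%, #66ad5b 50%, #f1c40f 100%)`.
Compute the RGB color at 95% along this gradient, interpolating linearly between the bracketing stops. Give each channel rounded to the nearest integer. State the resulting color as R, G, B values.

(227, 194, 23)

95% lies between the 50% and 100% stops, so the local fraction is t = (95 − 50)/(100 − 50) = 45/50 ≈ 0.9.
#66ad5b → (102, 173, 91); #f1c40f → (241, 196, 15).
R = 102 + 0.9 × (241 − 102) = 227.1 → 227
G = 173 + 0.9 × (196 − 173) = 193.7 → 194
B = 91 + 0.9 × (15 − 91) = 22.6 → 23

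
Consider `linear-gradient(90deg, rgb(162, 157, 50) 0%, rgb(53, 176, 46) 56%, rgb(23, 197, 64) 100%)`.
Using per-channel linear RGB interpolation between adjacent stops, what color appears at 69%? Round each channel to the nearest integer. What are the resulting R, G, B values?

(44, 182, 51)

69% lies between the 56% and 100% stops, so the local fraction is t = (69 − 56)/(100 − 56) = 13/44 ≈ 0.2955.
R = 53 + 0.2955 × (23 − 53) = 44.135 → 44
G = 176 + 0.2955 × (197 − 176) = 182.206 → 182
B = 46 + 0.2955 × (64 − 46) = 51.319 → 51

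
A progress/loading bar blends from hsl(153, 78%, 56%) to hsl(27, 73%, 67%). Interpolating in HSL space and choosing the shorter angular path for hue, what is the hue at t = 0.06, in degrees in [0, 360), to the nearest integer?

Hue arc: Δh = 27 − 153 = -126° (|Δh| ≤ 180, already the shorter path).
H = 153 + 0.06 × (-126) = 145.44 → 145°

145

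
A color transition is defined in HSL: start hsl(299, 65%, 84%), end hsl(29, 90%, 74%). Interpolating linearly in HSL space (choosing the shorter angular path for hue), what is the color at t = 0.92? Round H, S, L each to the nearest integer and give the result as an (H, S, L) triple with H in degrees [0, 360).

(22, 88, 75)

Hue: 29 − 299 = -270°, but |-270| > 180 so the shorter arc goes the other way: Δh = -270 + 360 = 90°.
H = 299 + 0.92 × (90) = 381.8 → 382 → 382 mod 360 = 22°
S = 65 + 0.92 × (90 − 65) = 88 → 88%
L = 84 + 0.92 × (74 − 84) = 74.8 → 75%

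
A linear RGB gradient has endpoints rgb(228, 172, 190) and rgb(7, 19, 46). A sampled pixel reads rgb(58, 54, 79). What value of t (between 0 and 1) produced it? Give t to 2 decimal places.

0.77

Invert the lerp on the R channel (largest span, 221): t = (58 − 228) / (7 − 228) = -170/-221 = 0.76923.
Check on G: (54 − 172)/(19 − 172) = 0.7712 ✓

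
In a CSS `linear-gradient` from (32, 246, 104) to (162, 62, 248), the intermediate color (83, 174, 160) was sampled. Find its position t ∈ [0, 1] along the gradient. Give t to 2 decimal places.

0.39

Invert the lerp on the G channel (largest span, 184): t = (174 − 246) / (62 − 246) = -72/-184 = 0.3913.
Check on R: (83 − 32)/(162 − 32) = 0.3923 ✓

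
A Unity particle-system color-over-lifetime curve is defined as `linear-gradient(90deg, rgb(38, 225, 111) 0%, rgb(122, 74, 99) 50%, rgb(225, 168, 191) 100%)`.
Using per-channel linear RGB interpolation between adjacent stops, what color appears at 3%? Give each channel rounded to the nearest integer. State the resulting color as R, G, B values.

(43, 216, 110)

3% lies between the 0% and 50% stops, so the local fraction is t = (3 − 0)/(50 − 0) = 3/50 ≈ 0.06.
R = 38 + 0.06 × (122 − 38) = 43.04 → 43
G = 225 + 0.06 × (74 − 225) = 215.94 → 216
B = 111 + 0.06 × (99 − 111) = 110.28 → 110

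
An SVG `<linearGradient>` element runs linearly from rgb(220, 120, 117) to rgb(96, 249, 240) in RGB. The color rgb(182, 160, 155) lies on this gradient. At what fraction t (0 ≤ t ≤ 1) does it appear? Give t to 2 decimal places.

0.31

Invert the lerp on the G channel (largest span, 129): t = (160 − 120) / (249 − 120) = 40/129 = 0.31008.
Check on R: (182 − 220)/(96 − 220) = 0.3065 ✓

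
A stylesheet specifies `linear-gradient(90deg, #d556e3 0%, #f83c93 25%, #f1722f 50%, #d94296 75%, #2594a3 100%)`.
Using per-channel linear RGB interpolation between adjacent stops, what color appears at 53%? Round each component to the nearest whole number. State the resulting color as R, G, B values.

53% lies between the 50% and 75% stops, so the local fraction is t = (53 − 50)/(75 − 50) = 3/25 ≈ 0.12.
#f1722f → (241, 114, 47); #d94296 → (217, 66, 150).
R = 241 + 0.12 × (217 − 241) = 238.12 → 238
G = 114 + 0.12 × (66 − 114) = 108.24 → 108
B = 47 + 0.12 × (150 − 47) = 59.36 → 59

(238, 108, 59)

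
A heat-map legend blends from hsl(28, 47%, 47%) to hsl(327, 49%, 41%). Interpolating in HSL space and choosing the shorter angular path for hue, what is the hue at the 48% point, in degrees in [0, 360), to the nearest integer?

Hue: 327 − 28 = 299°, but |299| > 180 so the shorter arc goes the other way: Δh = 299 − 360 = -61°.
H = 28 + 0.48 × (-61) = -1.28 → -1 → -1 mod 360 = 359°

359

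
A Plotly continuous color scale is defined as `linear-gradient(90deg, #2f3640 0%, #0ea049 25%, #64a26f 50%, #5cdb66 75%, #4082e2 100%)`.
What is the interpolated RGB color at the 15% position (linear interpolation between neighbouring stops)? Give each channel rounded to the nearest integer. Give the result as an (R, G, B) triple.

(27, 118, 69)

15% lies between the 0% and 25% stops, so the local fraction is t = (15 − 0)/(25 − 0) = 15/25 ≈ 0.6.
#2f3640 → (47, 54, 64); #0ea049 → (14, 160, 73).
R = 47 + 0.6 × (14 − 47) = 27.2 → 27
G = 54 + 0.6 × (160 − 54) = 117.6 → 118
B = 64 + 0.6 × (73 − 64) = 69.4 → 69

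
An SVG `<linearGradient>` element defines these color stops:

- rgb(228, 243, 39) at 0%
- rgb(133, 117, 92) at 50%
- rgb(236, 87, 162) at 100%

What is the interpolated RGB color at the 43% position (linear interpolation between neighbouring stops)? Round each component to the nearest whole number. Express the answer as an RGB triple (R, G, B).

43% lies between the 0% and 50% stops, so the local fraction is t = (43 − 0)/(50 − 0) = 43/50 ≈ 0.86.
R = 228 + 0.86 × (133 − 228) = 146.3 → 146
G = 243 + 0.86 × (117 − 243) = 134.64 → 135
B = 39 + 0.86 × (92 − 39) = 84.58 → 85

(146, 135, 85)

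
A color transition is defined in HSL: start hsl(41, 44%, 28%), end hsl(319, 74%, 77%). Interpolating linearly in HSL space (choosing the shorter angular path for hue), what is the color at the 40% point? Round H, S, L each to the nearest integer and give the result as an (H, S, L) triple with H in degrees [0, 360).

Hue: 319 − 41 = 278°, but |278| > 180 so the shorter arc goes the other way: Δh = 278 − 360 = -82°.
H = 41 + 0.4 × (-82) = 8.2 → 8°
S = 44 + 0.4 × (74 − 44) = 56 → 56%
L = 28 + 0.4 × (77 − 28) = 47.6 → 48%

(8, 56, 48)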